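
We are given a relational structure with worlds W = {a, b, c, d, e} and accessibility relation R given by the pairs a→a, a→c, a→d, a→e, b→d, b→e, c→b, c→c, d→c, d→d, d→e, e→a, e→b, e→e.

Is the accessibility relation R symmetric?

No

Symmetric: no — a R c but not c R a.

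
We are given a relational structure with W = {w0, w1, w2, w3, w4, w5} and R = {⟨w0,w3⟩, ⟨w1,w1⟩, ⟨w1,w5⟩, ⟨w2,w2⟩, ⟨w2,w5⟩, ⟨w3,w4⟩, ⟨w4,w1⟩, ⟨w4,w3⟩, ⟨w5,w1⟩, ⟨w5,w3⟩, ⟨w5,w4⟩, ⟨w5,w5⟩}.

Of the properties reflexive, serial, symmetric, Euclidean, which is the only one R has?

Reflexive: no — w0 is not related to itself.
Serial: yes — every world has a successor (e.g. w0 R w3).
Symmetric: no — w0 R w3 but not w3 R w0.
Euclidean: no — w4 R w1 and w4 R w3, but not w1 R w3.
Only serial holds.

serial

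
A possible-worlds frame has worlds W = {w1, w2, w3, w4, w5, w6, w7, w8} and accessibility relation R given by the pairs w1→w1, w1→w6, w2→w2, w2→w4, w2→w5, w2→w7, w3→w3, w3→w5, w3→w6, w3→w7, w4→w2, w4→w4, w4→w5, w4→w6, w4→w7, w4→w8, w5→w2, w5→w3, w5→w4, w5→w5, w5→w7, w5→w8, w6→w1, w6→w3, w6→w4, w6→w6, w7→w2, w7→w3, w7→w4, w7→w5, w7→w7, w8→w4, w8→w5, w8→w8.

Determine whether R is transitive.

No

Transitive: no — w1 R w6 and w6 R w3, but not w1 R w3.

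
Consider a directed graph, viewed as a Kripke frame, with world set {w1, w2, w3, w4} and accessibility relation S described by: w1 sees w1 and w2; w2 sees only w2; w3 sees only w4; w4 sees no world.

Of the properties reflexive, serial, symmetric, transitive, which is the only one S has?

transitive

Reflexive: no — w3 is not related to itself.
Serial: no — w4 has no S-successor.
Symmetric: no — w1 S w2 but not w2 S w1.
Transitive: yes — every two-step S-path is closed by a direct edge.
Only transitive holds.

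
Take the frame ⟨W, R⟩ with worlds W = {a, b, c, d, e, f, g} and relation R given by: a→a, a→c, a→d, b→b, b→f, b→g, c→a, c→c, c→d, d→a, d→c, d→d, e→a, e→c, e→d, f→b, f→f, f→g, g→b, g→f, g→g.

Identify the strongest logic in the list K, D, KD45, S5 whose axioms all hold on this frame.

Serial (axiom D): yes — every world has a successor (e.g. a R a).
Euclidean (axiom 5): yes — any two successors of a common world are R-related.
Transitive (axiom 4): yes — every two-step R-path is closed by a direct edge.
Reflexive (axiom T): no — e is not related to itself.
So F validates K, D, KD45; S5 would additionally require R to be reflexive. The strongest is KD45.

KD45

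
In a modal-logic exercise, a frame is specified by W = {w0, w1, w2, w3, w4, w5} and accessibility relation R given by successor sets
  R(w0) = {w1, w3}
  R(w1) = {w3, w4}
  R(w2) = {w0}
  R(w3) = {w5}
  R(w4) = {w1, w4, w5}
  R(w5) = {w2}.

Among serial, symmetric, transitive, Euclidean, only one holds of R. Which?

serial

Serial: yes — every world has a successor (e.g. w0 R w1).
Symmetric: no — w0 R w1 but not w1 R w0.
Transitive: no — w0 R w1 and w1 R w4, but not w0 R w4.
Euclidean: no — w0 R w3 and w0 R w1, but not w3 R w1.
Only serial holds.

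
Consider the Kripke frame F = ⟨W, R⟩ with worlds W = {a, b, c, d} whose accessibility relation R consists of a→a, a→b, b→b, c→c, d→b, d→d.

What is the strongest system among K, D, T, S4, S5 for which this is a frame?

Serial (axiom D): yes — every world has a successor (e.g. a R a).
Reflexive (axiom T): yes — every world is R-related to itself.
Transitive (axiom 4): yes — every two-step R-path is closed by a direct edge.
Euclidean (axiom 5): no — a R b and a R a, but not b R a.
So F validates K, D, T, S4; S5 would additionally require R to be Euclidean. The strongest is S4.

S4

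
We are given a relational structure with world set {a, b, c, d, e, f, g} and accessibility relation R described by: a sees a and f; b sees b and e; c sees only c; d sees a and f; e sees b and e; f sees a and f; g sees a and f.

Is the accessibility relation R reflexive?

No

Reflexive: no — d is not related to itself.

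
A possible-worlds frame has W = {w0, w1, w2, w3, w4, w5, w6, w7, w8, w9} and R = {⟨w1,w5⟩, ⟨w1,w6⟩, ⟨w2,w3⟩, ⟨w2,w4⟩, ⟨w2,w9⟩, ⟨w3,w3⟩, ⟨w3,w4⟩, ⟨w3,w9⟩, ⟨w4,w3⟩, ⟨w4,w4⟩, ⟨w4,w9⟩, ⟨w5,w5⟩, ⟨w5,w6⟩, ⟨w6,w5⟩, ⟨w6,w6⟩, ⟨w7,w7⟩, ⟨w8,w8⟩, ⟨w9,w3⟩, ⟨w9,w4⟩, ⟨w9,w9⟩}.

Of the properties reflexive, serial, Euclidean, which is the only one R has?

Reflexive: no — w0 is not related to itself.
Serial: no — w0 has no R-successor.
Euclidean: yes — any two successors of a common world are R-related.
Only Euclidean holds.

Euclidean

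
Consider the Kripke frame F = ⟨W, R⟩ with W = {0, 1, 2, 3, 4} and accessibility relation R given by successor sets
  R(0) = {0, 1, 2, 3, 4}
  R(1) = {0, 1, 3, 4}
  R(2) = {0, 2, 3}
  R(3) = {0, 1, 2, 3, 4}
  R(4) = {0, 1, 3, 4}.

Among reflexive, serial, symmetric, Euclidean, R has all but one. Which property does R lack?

Euclidean

Reflexive: yes — every world is R-related to itself.
Serial: yes — every world has a successor (e.g. 0 R 0).
Symmetric: yes — every pair in R has its reverse in R.
Euclidean: no — 0 R 1 and 0 R 2, but not 1 R 2.
Only Euclidean fails.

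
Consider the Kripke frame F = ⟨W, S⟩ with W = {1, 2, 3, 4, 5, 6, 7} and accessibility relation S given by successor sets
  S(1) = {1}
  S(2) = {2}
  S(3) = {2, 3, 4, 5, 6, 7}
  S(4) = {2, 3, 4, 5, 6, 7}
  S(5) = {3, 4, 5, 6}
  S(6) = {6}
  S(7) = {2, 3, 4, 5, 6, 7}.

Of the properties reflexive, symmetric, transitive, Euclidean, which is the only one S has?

reflexive

Reflexive: yes — every world is S-related to itself.
Symmetric: no — 3 S 2 but not 2 S 3.
Transitive: no — 5 S 3 and 3 S 2, but not 5 S 2.
Euclidean: no — 3 S 2 and 3 S 4, but not 2 S 4.
Only reflexive holds.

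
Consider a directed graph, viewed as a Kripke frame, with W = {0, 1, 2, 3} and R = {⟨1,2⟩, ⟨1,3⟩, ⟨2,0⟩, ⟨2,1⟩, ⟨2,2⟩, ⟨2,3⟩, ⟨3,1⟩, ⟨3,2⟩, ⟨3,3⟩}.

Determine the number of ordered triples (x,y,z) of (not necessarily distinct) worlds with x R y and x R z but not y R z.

8

Enumerating: (2,0,0), (2,0,1), (2,0,2), (2,0,3), (2,1,0), (2,1,1), (2,3,0), (3,1,1).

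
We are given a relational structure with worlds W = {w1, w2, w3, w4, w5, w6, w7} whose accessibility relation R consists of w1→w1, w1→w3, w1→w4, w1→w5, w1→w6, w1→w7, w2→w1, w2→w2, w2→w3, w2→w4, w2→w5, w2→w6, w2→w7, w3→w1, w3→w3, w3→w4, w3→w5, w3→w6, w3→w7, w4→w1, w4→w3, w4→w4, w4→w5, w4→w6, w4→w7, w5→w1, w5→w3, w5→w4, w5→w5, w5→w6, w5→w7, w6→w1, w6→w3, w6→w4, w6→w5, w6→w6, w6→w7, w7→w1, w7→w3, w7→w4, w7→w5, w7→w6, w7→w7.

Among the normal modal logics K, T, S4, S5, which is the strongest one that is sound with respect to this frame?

Reflexive (axiom T): yes — every world is R-related to itself.
Transitive (axiom 4): yes — every two-step R-path is closed by a direct edge.
Euclidean (axiom 5): no — w2 R w1 and w2 R w2, but not w1 R w2.
So F validates K, T, S4; S5 would additionally require R to be Euclidean. The strongest is S4.

S4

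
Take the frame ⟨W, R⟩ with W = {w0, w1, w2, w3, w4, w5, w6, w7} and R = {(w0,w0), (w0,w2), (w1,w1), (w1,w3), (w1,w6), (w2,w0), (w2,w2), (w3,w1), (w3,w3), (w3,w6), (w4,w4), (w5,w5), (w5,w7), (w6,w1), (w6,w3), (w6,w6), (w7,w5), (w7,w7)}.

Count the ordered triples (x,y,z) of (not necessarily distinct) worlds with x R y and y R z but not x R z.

0

R is transitive; there are no such tuples.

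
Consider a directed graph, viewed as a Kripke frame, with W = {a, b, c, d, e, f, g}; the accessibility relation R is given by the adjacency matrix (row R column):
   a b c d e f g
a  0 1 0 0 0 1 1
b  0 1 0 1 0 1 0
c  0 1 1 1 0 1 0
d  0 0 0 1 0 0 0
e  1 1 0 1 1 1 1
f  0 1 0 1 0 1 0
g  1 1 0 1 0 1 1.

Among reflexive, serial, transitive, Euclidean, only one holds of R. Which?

serial

Reflexive: no — a is not related to itself.
Serial: yes — every world has a successor (e.g. a R b).
Transitive: no — a R b and b R d, but not a R d.
Euclidean: no — a R b and a R g, but not b R g.
Only serial holds.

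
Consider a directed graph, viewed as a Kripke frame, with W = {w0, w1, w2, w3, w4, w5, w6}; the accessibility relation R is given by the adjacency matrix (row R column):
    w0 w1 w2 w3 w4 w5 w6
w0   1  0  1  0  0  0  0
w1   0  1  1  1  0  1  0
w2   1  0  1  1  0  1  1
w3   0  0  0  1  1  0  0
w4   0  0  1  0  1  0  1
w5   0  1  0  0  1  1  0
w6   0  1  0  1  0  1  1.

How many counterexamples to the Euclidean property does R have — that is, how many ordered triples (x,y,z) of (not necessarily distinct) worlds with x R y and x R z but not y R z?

Enumerating: (w1,w2,w1), (w1,w3,w1), (w1,w3,w2), (w1,w3,w5), (w1,w5,w2), (w1,w5,w3), (w2,w0,w3), (w2,w0,w5), (w2,w0,w6), (w2,w3,w0), (w2,w3,w2), (w2,w3,w5), … and 20 more.
Total: 32.

32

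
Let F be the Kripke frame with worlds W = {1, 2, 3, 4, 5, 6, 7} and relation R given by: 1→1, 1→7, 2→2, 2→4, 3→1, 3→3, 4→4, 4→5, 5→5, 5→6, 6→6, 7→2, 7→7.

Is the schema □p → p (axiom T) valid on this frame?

Yes

Axiom T corresponds to the accessibility relation being reflexive.
Reflexive: yes — every world is R-related to itself.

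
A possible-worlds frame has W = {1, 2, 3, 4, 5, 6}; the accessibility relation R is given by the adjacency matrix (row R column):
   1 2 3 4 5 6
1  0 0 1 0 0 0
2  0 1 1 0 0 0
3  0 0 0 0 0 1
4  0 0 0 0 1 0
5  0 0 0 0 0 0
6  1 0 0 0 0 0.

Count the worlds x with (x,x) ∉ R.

Enumerating: 1, 3, 4, 5, 6.

5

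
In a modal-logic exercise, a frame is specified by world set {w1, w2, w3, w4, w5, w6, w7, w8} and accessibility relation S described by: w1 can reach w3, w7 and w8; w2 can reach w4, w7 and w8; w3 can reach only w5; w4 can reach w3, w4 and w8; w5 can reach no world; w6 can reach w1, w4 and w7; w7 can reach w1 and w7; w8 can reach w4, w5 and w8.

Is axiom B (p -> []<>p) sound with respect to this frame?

By correspondence theory, B is valid on a frame iff S is symmetric.
Symmetric: no — w1 S w3 but not w3 S w1.

No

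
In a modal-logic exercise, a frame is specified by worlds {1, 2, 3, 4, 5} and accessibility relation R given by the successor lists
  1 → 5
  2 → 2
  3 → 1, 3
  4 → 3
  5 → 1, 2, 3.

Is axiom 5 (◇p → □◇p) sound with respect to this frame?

The schema 5 characterises exactly the Euclidean frames.
Euclidean: no — 5 R 1 and 5 R 2, but not 1 R 2.

No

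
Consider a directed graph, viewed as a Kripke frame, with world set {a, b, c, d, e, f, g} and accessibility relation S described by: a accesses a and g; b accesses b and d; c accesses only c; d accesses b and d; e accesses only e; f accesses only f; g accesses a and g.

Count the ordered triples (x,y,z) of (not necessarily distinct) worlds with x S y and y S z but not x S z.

S is transitive; there are no such tuples.

0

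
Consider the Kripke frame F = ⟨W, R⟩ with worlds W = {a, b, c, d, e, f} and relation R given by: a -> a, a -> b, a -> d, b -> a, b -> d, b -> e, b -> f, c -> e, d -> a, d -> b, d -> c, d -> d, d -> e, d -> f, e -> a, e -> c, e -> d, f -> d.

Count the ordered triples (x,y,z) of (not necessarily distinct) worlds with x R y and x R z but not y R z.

Enumerating: (a,b,b), (b,a,e), (b,a,f), (b,e,e), (b,e,f), (b,f,a), (b,f,e), (b,f,f), (c,e,e), (d,a,c), (d,a,e), (d,a,f), … and 19 more.
Total: 31.

31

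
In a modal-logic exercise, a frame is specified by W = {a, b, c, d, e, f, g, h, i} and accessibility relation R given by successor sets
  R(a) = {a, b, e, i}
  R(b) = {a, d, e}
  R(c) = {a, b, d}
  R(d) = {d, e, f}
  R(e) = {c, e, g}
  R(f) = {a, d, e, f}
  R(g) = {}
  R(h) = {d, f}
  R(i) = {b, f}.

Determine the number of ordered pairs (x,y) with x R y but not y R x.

Enumerating: (a,e), (a,i), (b,d), (b,e), (c,a), (c,b), (c,d), (d,e), (e,c), (e,g), (f,a), (f,e), (h,d), (h,f), (i,b), (i,f).

16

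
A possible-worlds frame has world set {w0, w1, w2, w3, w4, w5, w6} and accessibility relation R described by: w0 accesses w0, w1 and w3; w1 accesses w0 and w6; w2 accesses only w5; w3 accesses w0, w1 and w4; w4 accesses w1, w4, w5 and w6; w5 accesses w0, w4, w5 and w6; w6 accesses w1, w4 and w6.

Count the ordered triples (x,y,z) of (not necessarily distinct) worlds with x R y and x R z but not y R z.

Enumerating: (w0,w1,w1), (w0,w1,w3), (w0,w3,w3), (w1,w0,w6), (w1,w6,w0), (w3,w0,w4), (w3,w1,w1), (w3,w1,w4), (w3,w4,w0), (w4,w1,w1), (w4,w1,w4), (w4,w1,w5), … and 10 more.
Total: 22.

22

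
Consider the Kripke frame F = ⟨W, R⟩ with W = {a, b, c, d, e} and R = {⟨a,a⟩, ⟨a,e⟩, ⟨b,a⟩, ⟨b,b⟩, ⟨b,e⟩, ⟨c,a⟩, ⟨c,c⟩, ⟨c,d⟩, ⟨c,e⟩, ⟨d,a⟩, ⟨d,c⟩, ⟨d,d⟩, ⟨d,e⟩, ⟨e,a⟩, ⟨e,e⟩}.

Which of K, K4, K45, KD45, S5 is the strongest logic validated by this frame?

K4

Transitive (axiom 4): yes — every two-step R-path is closed by a direct edge.
Euclidean (axiom 5): no — c R a and c R d, but not a R d.
Serial (axiom D): yes — every world has a successor (e.g. a R a).
Reflexive (axiom T): yes — every world is R-related to itself.
So F validates K, K4; K45 would additionally require R to be Euclidean. The strongest is K4.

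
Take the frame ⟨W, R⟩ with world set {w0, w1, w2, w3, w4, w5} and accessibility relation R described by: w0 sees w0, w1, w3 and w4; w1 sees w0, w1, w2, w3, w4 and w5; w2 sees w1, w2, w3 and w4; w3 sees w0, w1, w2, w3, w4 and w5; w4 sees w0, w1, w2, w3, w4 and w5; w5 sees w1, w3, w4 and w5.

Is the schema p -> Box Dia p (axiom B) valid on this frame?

Axiom B corresponds to the accessibility relation being symmetric.
Symmetric: yes — every pair in R has its reverse in R.

Yes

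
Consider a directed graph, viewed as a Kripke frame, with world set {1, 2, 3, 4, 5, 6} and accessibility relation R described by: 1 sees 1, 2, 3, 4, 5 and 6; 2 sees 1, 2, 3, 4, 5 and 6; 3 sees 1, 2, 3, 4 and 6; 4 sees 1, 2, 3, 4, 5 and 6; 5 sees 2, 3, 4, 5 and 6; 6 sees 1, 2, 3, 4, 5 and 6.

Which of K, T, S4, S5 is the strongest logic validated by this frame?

Reflexive (axiom T): yes — every world is R-related to itself.
Transitive (axiom 4): no — 3 R 1 and 1 R 5, but not 3 R 5.
Euclidean (axiom 5): no — 1 R 3 and 1 R 5, but not 3 R 5.
So F validates K, T; S4 would additionally require R to be transitive. The strongest is T.

T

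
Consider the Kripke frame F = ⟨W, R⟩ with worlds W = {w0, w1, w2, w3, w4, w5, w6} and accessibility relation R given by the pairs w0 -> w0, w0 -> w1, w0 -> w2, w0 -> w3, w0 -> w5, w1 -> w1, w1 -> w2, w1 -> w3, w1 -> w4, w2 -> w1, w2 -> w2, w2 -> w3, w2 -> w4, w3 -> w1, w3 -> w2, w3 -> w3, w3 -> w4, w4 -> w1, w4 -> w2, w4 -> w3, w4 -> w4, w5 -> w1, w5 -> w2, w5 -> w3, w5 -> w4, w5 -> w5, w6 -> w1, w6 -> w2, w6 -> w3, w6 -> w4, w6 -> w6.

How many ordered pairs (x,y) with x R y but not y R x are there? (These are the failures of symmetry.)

Enumerating: (w0,w1), (w0,w2), (w0,w3), (w0,w5), (w5,w1), (w5,w2), (w5,w3), (w5,w4), (w6,w1), (w6,w2), (w6,w3), (w6,w4).

12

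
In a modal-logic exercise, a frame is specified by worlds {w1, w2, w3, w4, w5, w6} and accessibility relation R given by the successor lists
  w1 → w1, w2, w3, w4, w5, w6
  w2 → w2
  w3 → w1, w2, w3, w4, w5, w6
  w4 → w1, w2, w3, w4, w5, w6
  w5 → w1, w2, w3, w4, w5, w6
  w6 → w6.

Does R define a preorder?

Yes

Reflexive: yes — every world is R-related to itself.
Transitive: yes — every two-step R-path is closed by a direct edge.
So R is a preorder.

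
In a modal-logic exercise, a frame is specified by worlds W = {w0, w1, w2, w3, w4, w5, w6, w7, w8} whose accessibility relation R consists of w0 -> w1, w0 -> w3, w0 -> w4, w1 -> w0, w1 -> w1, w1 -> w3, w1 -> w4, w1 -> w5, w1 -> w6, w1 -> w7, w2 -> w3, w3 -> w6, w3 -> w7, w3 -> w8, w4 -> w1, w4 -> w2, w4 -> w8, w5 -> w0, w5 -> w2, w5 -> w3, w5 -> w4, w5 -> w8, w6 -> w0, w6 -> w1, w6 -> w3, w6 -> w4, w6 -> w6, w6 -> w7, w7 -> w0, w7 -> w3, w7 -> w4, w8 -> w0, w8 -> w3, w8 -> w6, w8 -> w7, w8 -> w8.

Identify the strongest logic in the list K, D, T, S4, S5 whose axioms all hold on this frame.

Serial (axiom D): yes — every world has a successor (e.g. w0 R w1).
Reflexive (axiom T): no — w0 is not related to itself.
Transitive (axiom 4): no — w0 R w1 and w1 R w5, but not w0 R w5.
Euclidean (axiom 5): no — w0 R w3 and w0 R w1, but not w3 R w1.
So F validates K, D; T would additionally require R to be reflexive. The strongest is D.

D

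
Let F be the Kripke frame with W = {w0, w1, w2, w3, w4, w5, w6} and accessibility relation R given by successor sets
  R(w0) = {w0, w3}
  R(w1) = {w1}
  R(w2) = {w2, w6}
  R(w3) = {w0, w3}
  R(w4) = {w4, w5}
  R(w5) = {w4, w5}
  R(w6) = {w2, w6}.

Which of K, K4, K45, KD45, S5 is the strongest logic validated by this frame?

S5

Transitive (axiom 4): yes — every two-step R-path is closed by a direct edge.
Euclidean (axiom 5): yes — any two successors of a common world are R-related.
Serial (axiom D): yes — every world has a successor (e.g. w0 R w0).
Reflexive (axiom T): yes — every world is R-related to itself.
So F validates K, K4, K45, KD45, S5. The strongest is S5.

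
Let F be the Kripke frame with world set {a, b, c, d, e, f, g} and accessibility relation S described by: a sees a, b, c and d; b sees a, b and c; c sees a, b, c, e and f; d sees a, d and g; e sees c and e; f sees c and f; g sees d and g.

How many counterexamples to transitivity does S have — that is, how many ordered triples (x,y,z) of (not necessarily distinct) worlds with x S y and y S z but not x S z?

16

Enumerating: (a,c,e), (a,c,f), (a,d,g), (b,a,d), (b,c,e), (b,c,f), (c,a,d), (d,a,b), (d,a,c), (e,c,a), (e,c,b), (e,c,f), (f,c,a), (f,c,b), (f,c,e), (g,d,a).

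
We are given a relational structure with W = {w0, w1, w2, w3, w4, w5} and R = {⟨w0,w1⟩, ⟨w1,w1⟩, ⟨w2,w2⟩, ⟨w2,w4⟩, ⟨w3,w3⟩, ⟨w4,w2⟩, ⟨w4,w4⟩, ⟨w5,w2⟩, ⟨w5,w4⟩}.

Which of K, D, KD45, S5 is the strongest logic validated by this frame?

KD45

Serial (axiom D): yes — every world has a successor (e.g. w0 R w1).
Euclidean (axiom 5): yes — any two successors of a common world are R-related.
Transitive (axiom 4): yes — every two-step R-path is closed by a direct edge.
Reflexive (axiom T): no — w0 is not related to itself.
So F validates K, D, KD45; S5 would additionally require R to be reflexive. The strongest is KD45.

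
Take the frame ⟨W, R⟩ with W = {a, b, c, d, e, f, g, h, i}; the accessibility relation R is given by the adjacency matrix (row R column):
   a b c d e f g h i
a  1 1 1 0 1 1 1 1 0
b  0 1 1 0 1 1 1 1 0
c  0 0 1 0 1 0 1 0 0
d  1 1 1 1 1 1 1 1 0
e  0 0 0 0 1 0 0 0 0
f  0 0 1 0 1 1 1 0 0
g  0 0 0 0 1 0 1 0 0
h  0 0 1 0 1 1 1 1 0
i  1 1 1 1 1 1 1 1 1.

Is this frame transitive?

Transitive: yes — every two-step R-path is closed by a direct edge.

Yes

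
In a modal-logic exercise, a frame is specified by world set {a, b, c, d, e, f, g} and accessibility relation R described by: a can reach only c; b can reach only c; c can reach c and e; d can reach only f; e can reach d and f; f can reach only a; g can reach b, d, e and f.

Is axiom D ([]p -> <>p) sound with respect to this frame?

Axiom D corresponds to the accessibility relation being serial.
Serial: yes — every world has a successor (e.g. a R c).

Yes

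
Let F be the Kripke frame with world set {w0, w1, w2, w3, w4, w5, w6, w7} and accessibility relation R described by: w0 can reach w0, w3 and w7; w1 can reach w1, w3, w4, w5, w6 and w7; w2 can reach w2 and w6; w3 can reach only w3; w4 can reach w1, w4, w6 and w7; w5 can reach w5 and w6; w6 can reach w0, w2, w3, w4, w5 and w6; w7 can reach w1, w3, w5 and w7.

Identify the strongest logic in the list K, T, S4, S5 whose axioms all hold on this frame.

Reflexive (axiom T): yes — every world is R-related to itself.
Transitive (axiom 4): no — w0 R w7 and w7 R w1, but not w0 R w1.
Euclidean (axiom 5): no — w0 R w3 and w0 R w7, but not w3 R w7.
So F validates K, T; S4 would additionally require R to be transitive. The strongest is T.

T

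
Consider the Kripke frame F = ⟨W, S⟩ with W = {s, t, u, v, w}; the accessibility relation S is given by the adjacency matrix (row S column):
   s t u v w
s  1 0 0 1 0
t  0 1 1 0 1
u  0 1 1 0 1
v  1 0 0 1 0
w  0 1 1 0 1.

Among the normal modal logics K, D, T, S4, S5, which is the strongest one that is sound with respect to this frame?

S5

Serial (axiom D): yes — every world has a successor (e.g. s S s).
Reflexive (axiom T): yes — every world is S-related to itself.
Transitive (axiom 4): yes — every two-step S-path is closed by a direct edge.
Euclidean (axiom 5): yes — any two successors of a common world are S-related.
So F validates K, D, T, S4, S5. The strongest is S5.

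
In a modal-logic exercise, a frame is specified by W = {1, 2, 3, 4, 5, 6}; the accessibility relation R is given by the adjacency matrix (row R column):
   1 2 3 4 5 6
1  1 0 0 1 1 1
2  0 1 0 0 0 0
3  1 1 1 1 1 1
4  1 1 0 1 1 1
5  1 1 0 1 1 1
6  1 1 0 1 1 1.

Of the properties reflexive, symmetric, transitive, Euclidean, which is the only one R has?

reflexive

Reflexive: yes — every world is R-related to itself.
Symmetric: no — 3 R 1 but not 1 R 3.
Transitive: no — 1 R 4 and 4 R 2, but not 1 R 2.
Euclidean: no — 3 R 1 and 3 R 2, but not 1 R 2.
Only reflexive holds.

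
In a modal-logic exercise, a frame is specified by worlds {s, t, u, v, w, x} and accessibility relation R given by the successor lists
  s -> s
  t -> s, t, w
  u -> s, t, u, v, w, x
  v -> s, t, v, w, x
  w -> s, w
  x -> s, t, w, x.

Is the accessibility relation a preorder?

Yes

Reflexive: yes — every world is R-related to itself.
Transitive: yes — every two-step R-path is closed by a direct edge.
So R is a preorder.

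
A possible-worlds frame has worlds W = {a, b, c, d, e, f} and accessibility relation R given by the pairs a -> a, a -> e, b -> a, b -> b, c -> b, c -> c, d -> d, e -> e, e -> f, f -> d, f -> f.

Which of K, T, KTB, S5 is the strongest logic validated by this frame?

T

Reflexive (axiom T): yes — every world is R-related to itself.
Symmetric (axiom B): no — a R e but not e R a.
Euclidean (axiom 5): no — a R e and a R a, but not e R a.
So F validates K, T; KTB would additionally require R to be symmetric. The strongest is T.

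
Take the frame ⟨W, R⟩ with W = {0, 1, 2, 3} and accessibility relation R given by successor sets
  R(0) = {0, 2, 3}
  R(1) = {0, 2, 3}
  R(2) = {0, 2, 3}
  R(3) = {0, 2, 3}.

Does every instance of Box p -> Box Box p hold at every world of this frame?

By correspondence theory, 4 is valid on a frame iff R is transitive.
Transitive: yes — every two-step R-path is closed by a direct edge.

Yes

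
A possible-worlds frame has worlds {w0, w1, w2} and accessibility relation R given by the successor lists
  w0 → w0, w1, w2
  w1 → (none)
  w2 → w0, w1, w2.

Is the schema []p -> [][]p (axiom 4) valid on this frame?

By correspondence theory, 4 is valid on a frame iff R is transitive.
Transitive: yes — every two-step R-path is closed by a direct edge.

Yes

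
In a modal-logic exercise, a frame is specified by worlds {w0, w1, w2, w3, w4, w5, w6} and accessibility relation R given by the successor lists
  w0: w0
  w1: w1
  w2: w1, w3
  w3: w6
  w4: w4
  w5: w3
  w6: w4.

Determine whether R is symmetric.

No

Symmetric: no — w2 R w1 but not w1 R w2.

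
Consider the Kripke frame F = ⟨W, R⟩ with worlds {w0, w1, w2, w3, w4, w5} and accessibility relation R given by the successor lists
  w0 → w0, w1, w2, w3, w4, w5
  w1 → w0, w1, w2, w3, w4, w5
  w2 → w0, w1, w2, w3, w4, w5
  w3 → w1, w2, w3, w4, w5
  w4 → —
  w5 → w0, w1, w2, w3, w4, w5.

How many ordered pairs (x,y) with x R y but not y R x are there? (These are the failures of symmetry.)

6

Enumerating: (w0,w3), (w0,w4), (w1,w4), (w2,w4), (w3,w4), (w5,w4).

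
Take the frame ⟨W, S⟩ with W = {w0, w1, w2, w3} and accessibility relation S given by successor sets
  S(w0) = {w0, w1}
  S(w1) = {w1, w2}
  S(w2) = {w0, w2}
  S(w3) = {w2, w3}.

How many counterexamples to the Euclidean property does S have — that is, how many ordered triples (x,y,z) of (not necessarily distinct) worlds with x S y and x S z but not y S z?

Enumerating: (w0,w1,w0), (w1,w2,w1), (w2,w0,w2), (w3,w2,w3).

4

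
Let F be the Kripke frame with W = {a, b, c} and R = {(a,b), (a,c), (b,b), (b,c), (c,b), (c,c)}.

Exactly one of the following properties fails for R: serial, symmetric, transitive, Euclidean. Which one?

symmetric

Serial: yes — every world has a successor (e.g. a R b).
Symmetric: no — a R b but not b R a.
Transitive: yes — every two-step R-path is closed by a direct edge.
Euclidean: yes — any two successors of a common world are R-related.
Only symmetric fails.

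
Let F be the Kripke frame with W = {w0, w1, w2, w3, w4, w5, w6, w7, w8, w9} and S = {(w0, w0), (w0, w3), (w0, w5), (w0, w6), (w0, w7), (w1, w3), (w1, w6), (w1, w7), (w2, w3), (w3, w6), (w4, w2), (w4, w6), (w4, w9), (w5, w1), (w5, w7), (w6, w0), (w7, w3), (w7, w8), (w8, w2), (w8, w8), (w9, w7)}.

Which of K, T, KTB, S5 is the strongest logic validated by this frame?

Reflexive (axiom T): no — w1 is not related to itself.
Symmetric (axiom B): no — w0 S w3 but not w3 S w0.
Euclidean (axiom 5): no — w0 S w3 and w0 S w5, but not w3 S w5.
So F validates K; T would additionally require S to be reflexive. The strongest is K.

K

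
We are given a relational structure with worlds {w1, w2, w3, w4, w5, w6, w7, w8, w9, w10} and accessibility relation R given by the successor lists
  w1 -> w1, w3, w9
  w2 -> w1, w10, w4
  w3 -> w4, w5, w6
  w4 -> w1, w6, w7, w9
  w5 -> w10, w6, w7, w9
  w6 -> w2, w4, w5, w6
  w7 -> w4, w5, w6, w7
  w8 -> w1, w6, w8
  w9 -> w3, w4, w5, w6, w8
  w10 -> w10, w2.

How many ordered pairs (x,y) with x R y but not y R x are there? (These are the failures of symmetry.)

Enumerating: (w1,w3), (w1,w9), (w2,w1), (w2,w4), (w3,w4), (w3,w5), (w3,w6), (w4,w1), (w5,w10), (w6,w2), (w7,w6), (w8,w1), (w8,w6), (w9,w3), (w9,w6), (w9,w8).

16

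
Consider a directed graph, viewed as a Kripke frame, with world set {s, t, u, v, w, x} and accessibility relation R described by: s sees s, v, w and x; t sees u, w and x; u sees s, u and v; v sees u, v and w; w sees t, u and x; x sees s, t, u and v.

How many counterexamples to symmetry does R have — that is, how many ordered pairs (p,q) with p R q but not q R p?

Enumerating: (s,v), (s,w), (t,u), (u,s), (v,w), (w,u), (w,x), (x,u), (x,v).

9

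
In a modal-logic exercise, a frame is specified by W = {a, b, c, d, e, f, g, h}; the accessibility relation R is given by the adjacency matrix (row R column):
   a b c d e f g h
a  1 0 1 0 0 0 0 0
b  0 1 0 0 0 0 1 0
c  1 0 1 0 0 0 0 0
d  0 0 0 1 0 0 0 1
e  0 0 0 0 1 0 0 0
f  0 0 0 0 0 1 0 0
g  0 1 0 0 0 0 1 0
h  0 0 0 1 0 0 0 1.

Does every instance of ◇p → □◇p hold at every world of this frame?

Yes

By correspondence theory, 5 is valid on a frame iff R is Euclidean.
Euclidean: yes — any two successors of a common world are R-related.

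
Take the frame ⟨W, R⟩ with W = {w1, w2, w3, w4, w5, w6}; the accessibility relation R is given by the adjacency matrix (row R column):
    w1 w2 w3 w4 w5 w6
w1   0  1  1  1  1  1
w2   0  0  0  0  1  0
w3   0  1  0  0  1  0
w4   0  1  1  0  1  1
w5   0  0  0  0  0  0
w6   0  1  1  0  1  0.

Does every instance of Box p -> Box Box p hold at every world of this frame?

Yes

Axiom 4 corresponds to the accessibility relation being transitive.
Transitive: yes — every two-step R-path is closed by a direct edge.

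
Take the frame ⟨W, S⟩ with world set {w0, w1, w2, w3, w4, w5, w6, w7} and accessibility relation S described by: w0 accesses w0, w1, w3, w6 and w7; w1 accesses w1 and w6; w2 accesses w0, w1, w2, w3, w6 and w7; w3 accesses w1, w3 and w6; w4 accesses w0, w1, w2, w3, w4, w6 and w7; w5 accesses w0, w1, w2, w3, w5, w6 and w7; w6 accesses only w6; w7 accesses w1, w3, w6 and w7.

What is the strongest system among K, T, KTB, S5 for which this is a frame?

T

Reflexive (axiom T): yes — every world is S-related to itself.
Symmetric (axiom B): no — w0 S w1 but not w1 S w0.
Euclidean (axiom 5): no — w0 S w1 and w0 S w3, but not w1 S w3.
So F validates K, T; KTB would additionally require S to be symmetric. The strongest is T.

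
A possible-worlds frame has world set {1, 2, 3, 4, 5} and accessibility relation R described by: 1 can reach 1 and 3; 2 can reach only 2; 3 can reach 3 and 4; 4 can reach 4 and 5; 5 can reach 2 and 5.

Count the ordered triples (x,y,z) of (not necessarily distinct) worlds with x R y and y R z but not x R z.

3

Enumerating: (1,3,4), (3,4,5), (4,5,2).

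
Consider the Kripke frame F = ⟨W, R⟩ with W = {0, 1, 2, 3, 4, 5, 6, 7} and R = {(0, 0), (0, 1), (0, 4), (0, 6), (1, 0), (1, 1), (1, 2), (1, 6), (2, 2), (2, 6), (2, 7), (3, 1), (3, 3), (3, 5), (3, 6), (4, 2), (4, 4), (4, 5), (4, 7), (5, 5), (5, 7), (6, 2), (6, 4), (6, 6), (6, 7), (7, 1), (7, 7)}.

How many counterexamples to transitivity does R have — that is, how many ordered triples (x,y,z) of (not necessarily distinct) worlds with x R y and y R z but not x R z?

26

Enumerating: (0,1,2), (0,4,2), (0,4,5), (0,4,7), (0,6,2), (0,6,7), (1,0,4), (1,2,7), (1,6,4), (1,6,7), (2,6,4), (2,7,1), … and 14 more.
Total: 26.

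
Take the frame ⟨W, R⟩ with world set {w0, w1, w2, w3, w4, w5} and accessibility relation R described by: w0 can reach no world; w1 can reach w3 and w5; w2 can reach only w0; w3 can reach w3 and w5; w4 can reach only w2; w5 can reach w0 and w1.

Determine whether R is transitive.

No

Transitive: no — w1 R w5 and w5 R w0, but not w1 R w0.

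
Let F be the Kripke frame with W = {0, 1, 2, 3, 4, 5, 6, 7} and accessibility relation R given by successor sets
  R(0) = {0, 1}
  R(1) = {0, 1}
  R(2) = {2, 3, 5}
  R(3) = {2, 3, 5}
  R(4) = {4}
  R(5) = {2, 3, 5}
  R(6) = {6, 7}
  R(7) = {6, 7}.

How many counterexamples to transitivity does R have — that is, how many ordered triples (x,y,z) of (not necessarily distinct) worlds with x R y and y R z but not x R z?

0

R is transitive; there are no such tuples.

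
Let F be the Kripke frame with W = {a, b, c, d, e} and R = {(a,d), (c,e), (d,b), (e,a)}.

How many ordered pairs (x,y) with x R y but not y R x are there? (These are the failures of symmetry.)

Enumerating: (a,d), (c,e), (d,b), (e,a).

4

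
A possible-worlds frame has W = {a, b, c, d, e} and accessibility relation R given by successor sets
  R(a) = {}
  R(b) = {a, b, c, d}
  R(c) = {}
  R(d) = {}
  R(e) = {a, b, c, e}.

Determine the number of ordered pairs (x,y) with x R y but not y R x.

6

Enumerating: (b,a), (b,c), (b,d), (e,a), (e,b), (e,c).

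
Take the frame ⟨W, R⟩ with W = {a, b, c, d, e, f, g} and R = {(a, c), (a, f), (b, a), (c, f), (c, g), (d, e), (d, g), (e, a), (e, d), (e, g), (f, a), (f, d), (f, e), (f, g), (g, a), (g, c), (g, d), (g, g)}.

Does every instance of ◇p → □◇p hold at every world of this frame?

The schema 5 characterises exactly the Euclidean frames.
Euclidean: no — a R f and a R c, but not f R c.

No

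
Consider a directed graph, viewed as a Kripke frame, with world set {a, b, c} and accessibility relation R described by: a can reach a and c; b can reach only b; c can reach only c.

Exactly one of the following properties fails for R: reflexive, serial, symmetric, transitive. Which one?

symmetric

Reflexive: yes — every world is R-related to itself.
Serial: yes — every world has a successor (e.g. a R a).
Symmetric: no — a R c but not c R a.
Transitive: yes — every two-step R-path is closed by a direct edge.
Only symmetric fails.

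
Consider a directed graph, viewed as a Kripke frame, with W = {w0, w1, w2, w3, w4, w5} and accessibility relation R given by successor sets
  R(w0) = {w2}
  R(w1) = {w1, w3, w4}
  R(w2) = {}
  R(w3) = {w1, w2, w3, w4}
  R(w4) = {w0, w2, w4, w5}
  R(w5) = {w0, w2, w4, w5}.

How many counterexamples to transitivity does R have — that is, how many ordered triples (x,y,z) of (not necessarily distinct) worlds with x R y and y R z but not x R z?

6

Enumerating: (w1,w3,w2), (w1,w4,w0), (w1,w4,w2), (w1,w4,w5), (w3,w4,w0), (w3,w4,w5).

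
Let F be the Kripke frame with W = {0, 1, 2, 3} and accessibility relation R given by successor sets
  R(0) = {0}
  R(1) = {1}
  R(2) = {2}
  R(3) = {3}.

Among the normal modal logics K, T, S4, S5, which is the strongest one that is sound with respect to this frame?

Reflexive (axiom T): yes — every world is R-related to itself.
Transitive (axiom 4): yes — every two-step R-path is closed by a direct edge.
Euclidean (axiom 5): yes — any two successors of a common world are R-related.
So F validates K, T, S4, S5. The strongest is S5.

S5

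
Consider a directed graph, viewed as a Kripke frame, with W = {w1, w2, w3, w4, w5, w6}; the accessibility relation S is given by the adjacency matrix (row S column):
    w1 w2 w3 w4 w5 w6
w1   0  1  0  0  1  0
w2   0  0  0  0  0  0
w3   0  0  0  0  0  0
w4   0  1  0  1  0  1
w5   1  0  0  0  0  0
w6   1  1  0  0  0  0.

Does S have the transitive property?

No

Transitive: no — w4 S w6 and w6 S w1, but not w4 S w1.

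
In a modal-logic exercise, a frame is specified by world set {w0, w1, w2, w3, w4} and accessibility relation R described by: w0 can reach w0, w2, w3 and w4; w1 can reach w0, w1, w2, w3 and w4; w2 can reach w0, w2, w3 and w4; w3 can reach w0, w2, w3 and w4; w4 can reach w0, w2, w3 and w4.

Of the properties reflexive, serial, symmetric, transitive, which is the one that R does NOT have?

symmetric

Reflexive: yes — every world is R-related to itself.
Serial: yes — every world has a successor (e.g. w0 R w0).
Symmetric: no — w1 R w0 but not w0 R w1.
Transitive: yes — every two-step R-path is closed by a direct edge.
Only symmetric fails.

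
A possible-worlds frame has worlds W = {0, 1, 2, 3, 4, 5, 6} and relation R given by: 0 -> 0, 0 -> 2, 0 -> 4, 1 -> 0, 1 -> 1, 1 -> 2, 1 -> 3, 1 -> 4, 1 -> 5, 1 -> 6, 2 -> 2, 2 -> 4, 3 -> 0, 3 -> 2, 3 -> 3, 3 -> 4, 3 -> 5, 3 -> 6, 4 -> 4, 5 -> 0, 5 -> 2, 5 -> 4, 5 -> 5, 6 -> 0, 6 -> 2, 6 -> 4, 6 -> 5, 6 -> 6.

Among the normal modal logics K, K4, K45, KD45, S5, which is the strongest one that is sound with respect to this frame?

Transitive (axiom 4): yes — every two-step R-path is closed by a direct edge.
Euclidean (axiom 5): no — 0 R 4 and 0 R 2, but not 4 R 2.
Serial (axiom D): yes — every world has a successor (e.g. 0 R 0).
Reflexive (axiom T): yes — every world is R-related to itself.
So F validates K, K4; K45 would additionally require R to be Euclidean. The strongest is K4.

K4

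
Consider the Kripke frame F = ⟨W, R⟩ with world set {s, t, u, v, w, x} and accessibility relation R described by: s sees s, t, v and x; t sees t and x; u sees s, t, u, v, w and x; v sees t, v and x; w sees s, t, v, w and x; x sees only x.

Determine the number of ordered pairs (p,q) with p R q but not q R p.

15

Enumerating: (s,t), (s,v), (s,x), (t,x), (u,s), (u,t), (u,v), (u,w), (u,x), (v,t), (v,x), (w,s), (w,t), (w,v), (w,x).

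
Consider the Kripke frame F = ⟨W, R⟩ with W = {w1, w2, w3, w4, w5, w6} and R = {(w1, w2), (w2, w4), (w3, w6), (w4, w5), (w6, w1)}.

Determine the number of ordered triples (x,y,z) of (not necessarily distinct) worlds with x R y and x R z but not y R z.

Enumerating: (w1,w2,w2), (w2,w4,w4), (w3,w6,w6), (w4,w5,w5), (w6,w1,w1).

5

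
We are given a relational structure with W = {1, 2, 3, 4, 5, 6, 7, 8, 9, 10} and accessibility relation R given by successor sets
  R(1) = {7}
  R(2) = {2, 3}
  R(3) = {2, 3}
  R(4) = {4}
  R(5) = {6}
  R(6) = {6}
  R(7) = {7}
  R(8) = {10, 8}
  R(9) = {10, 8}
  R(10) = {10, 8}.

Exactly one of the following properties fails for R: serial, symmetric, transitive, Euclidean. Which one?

Serial: yes — every world has a successor (e.g. 1 R 7).
Symmetric: no — 1 R 7 but not 7 R 1.
Transitive: yes — every two-step R-path is closed by a direct edge.
Euclidean: yes — any two successors of a common world are R-related.
Only symmetric fails.

symmetric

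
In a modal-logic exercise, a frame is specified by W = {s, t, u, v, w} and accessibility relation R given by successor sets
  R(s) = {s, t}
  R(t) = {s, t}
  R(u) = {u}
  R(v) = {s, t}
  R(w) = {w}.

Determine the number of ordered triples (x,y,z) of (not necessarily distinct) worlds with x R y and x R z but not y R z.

0

R is Euclidean; there are no such tuples.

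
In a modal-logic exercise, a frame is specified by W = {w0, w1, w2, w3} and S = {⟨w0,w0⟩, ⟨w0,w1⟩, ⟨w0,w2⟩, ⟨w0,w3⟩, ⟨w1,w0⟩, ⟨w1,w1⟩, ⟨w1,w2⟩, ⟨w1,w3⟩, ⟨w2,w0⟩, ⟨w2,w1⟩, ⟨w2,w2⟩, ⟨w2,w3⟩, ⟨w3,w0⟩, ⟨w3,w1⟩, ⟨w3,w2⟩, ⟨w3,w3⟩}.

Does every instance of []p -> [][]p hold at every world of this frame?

The schema 4 characterises exactly the transitive frames.
Transitive: yes — every two-step S-path is closed by a direct edge.

Yes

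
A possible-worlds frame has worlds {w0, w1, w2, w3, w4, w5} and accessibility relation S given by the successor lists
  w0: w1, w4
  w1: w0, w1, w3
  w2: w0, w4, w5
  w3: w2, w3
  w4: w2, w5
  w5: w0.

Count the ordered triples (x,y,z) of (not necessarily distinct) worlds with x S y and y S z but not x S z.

16

Enumerating: (w0,w1,w0), (w0,w1,w3), (w0,w4,w2), (w0,w4,w5), (w1,w0,w4), (w1,w3,w2), (w2,w0,w1), (w2,w4,w2), (w3,w2,w0), (w3,w2,w4), (w3,w2,w5), (w4,w2,w0), (w4,w2,w4), (w4,w5,w0), (w5,w0,w1), (w5,w0,w4).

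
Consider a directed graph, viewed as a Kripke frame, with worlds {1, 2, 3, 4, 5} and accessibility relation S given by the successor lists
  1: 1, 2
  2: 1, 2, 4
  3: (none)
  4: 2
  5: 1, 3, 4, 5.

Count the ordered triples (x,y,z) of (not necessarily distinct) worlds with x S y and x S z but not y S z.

14

Enumerating: (2,1,4), (2,4,1), (2,4,4), (5,1,3), (5,1,4), (5,1,5), (5,3,1), (5,3,3), (5,3,4), (5,3,5), (5,4,1), (5,4,3), (5,4,4), (5,4,5).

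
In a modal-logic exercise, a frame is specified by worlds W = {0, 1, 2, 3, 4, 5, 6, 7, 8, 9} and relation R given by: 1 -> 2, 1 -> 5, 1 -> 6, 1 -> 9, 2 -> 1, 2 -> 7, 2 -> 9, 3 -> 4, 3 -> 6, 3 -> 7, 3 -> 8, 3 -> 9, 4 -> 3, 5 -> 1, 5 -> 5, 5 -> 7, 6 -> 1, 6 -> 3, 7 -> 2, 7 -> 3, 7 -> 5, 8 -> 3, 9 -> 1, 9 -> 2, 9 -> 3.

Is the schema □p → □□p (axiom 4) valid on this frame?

The schema 4 characterises exactly the transitive frames.
Transitive: no — 1 R 2 and 2 R 7, but not 1 R 7.

No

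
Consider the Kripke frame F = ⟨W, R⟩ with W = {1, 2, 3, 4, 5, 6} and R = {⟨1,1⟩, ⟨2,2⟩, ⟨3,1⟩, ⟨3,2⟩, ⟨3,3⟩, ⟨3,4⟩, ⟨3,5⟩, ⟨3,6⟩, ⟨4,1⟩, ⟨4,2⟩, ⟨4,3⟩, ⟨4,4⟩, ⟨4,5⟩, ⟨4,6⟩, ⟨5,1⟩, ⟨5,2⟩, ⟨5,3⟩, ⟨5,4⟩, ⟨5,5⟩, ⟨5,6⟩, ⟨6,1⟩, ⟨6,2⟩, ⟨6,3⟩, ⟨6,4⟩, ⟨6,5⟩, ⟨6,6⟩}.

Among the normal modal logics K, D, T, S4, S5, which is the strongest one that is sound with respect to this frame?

S4

Serial (axiom D): yes — every world has a successor (e.g. 1 R 1).
Reflexive (axiom T): yes — every world is R-related to itself.
Transitive (axiom 4): yes — every two-step R-path is closed by a direct edge.
Euclidean (axiom 5): no — 3 R 1 and 3 R 2, but not 1 R 2.
So F validates K, D, T, S4; S5 would additionally require R to be Euclidean. The strongest is S4.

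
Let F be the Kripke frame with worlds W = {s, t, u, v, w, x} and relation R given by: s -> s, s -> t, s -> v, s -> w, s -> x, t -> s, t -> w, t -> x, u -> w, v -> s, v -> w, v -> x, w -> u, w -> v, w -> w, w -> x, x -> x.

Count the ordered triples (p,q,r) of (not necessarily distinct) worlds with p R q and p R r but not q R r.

Enumerating: (s,t,t), (s,t,v), (s,v,t), (s,v,v), (s,w,s), (s,w,t), (s,x,s), (s,x,t), (s,x,v), (s,x,w), (t,w,s), (t,x,s), … and 12 more.
Total: 24.

24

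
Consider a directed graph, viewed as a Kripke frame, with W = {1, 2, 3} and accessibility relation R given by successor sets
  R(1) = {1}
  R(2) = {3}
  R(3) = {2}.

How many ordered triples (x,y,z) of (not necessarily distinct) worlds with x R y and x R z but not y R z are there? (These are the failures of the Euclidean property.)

Enumerating: (2,3,3), (3,2,2).

2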